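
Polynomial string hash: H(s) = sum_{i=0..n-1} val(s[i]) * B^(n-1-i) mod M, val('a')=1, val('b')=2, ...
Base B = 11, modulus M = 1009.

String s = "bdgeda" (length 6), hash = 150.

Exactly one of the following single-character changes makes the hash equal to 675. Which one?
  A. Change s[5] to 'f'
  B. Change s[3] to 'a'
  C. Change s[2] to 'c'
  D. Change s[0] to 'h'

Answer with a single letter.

Answer: B

Derivation:
Option A: s[5]='a'->'f', delta=(6-1)*11^0 mod 1009 = 5, hash=150+5 mod 1009 = 155
Option B: s[3]='e'->'a', delta=(1-5)*11^2 mod 1009 = 525, hash=150+525 mod 1009 = 675 <-- target
Option C: s[2]='g'->'c', delta=(3-7)*11^3 mod 1009 = 730, hash=150+730 mod 1009 = 880
Option D: s[0]='b'->'h', delta=(8-2)*11^5 mod 1009 = 693, hash=150+693 mod 1009 = 843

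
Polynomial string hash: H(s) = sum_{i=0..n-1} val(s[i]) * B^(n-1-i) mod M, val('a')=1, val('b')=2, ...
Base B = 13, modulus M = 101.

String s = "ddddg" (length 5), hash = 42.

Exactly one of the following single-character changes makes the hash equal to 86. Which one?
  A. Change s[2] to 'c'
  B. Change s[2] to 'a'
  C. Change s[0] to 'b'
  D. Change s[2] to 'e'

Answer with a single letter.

Answer: C

Derivation:
Option A: s[2]='d'->'c', delta=(3-4)*13^2 mod 101 = 33, hash=42+33 mod 101 = 75
Option B: s[2]='d'->'a', delta=(1-4)*13^2 mod 101 = 99, hash=42+99 mod 101 = 40
Option C: s[0]='d'->'b', delta=(2-4)*13^4 mod 101 = 44, hash=42+44 mod 101 = 86 <-- target
Option D: s[2]='d'->'e', delta=(5-4)*13^2 mod 101 = 68, hash=42+68 mod 101 = 9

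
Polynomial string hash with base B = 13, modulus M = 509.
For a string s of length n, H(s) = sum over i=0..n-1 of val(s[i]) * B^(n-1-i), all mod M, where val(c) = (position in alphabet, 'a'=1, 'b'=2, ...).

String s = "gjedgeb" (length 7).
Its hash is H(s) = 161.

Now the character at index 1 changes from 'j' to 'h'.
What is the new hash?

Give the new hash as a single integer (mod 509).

val('j') = 10, val('h') = 8
Position k = 1, exponent = n-1-k = 5
B^5 mod M = 13^5 mod 509 = 232
Delta = (8 - 10) * 232 mod 509 = 45
New hash = (161 + 45) mod 509 = 206

Answer: 206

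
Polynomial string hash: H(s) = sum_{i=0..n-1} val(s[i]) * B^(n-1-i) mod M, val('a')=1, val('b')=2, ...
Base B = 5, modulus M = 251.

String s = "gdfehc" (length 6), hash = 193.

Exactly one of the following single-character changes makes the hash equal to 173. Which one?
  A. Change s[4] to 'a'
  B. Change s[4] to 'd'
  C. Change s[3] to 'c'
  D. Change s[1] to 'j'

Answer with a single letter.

Option A: s[4]='h'->'a', delta=(1-8)*5^1 mod 251 = 216, hash=193+216 mod 251 = 158
Option B: s[4]='h'->'d', delta=(4-8)*5^1 mod 251 = 231, hash=193+231 mod 251 = 173 <-- target
Option C: s[3]='e'->'c', delta=(3-5)*5^2 mod 251 = 201, hash=193+201 mod 251 = 143
Option D: s[1]='d'->'j', delta=(10-4)*5^4 mod 251 = 236, hash=193+236 mod 251 = 178

Answer: B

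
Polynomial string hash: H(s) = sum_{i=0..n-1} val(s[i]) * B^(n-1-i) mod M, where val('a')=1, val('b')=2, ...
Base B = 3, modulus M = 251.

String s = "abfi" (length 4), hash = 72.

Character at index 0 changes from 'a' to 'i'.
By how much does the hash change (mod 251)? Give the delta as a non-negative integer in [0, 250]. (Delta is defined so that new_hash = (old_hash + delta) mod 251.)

Answer: 216

Derivation:
Delta formula: (val(new) - val(old)) * B^(n-1-k) mod M
  val('i') - val('a') = 9 - 1 = 8
  B^(n-1-k) = 3^3 mod 251 = 27
  Delta = 8 * 27 mod 251 = 216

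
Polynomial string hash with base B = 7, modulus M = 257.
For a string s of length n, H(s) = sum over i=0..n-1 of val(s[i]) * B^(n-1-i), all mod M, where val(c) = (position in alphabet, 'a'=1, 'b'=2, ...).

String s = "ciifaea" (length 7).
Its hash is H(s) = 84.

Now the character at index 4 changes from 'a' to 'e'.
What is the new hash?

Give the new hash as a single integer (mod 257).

Answer: 23

Derivation:
val('a') = 1, val('e') = 5
Position k = 4, exponent = n-1-k = 2
B^2 mod M = 7^2 mod 257 = 49
Delta = (5 - 1) * 49 mod 257 = 196
New hash = (84 + 196) mod 257 = 23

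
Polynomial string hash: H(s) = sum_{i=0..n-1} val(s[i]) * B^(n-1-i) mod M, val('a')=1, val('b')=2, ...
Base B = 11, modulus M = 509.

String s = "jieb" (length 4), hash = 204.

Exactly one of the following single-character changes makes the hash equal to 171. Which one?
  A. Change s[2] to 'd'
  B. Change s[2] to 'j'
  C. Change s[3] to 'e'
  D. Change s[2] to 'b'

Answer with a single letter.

Option A: s[2]='e'->'d', delta=(4-5)*11^1 mod 509 = 498, hash=204+498 mod 509 = 193
Option B: s[2]='e'->'j', delta=(10-5)*11^1 mod 509 = 55, hash=204+55 mod 509 = 259
Option C: s[3]='b'->'e', delta=(5-2)*11^0 mod 509 = 3, hash=204+3 mod 509 = 207
Option D: s[2]='e'->'b', delta=(2-5)*11^1 mod 509 = 476, hash=204+476 mod 509 = 171 <-- target

Answer: D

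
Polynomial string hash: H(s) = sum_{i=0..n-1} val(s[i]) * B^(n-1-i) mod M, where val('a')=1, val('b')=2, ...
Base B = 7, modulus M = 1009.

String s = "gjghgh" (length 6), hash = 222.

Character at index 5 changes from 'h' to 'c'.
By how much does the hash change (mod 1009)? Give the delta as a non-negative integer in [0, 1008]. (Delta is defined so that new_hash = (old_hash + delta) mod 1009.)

Answer: 1004

Derivation:
Delta formula: (val(new) - val(old)) * B^(n-1-k) mod M
  val('c') - val('h') = 3 - 8 = -5
  B^(n-1-k) = 7^0 mod 1009 = 1
  Delta = -5 * 1 mod 1009 = 1004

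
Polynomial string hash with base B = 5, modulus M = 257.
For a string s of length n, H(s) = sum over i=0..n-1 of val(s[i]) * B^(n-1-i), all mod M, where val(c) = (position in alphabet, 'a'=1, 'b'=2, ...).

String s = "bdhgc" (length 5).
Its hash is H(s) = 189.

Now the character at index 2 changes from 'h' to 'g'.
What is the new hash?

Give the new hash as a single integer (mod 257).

Answer: 164

Derivation:
val('h') = 8, val('g') = 7
Position k = 2, exponent = n-1-k = 2
B^2 mod M = 5^2 mod 257 = 25
Delta = (7 - 8) * 25 mod 257 = 232
New hash = (189 + 232) mod 257 = 164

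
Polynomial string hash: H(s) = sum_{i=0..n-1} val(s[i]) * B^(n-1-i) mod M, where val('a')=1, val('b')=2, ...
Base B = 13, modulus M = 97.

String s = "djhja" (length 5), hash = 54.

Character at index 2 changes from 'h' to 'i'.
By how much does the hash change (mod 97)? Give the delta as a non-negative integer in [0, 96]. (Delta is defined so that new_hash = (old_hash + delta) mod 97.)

Answer: 72

Derivation:
Delta formula: (val(new) - val(old)) * B^(n-1-k) mod M
  val('i') - val('h') = 9 - 8 = 1
  B^(n-1-k) = 13^2 mod 97 = 72
  Delta = 1 * 72 mod 97 = 72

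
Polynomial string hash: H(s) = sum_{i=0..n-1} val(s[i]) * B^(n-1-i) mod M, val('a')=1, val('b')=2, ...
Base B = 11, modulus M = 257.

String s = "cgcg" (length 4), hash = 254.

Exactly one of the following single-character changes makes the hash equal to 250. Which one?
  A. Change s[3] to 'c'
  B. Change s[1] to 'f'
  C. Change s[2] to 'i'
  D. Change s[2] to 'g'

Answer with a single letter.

Option A: s[3]='g'->'c', delta=(3-7)*11^0 mod 257 = 253, hash=254+253 mod 257 = 250 <-- target
Option B: s[1]='g'->'f', delta=(6-7)*11^2 mod 257 = 136, hash=254+136 mod 257 = 133
Option C: s[2]='c'->'i', delta=(9-3)*11^1 mod 257 = 66, hash=254+66 mod 257 = 63
Option D: s[2]='c'->'g', delta=(7-3)*11^1 mod 257 = 44, hash=254+44 mod 257 = 41

Answer: A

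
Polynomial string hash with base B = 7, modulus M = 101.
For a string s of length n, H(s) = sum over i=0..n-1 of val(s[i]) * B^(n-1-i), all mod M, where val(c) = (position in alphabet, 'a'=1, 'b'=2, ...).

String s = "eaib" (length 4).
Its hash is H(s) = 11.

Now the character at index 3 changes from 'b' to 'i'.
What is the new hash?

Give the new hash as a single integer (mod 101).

Answer: 18

Derivation:
val('b') = 2, val('i') = 9
Position k = 3, exponent = n-1-k = 0
B^0 mod M = 7^0 mod 101 = 1
Delta = (9 - 2) * 1 mod 101 = 7
New hash = (11 + 7) mod 101 = 18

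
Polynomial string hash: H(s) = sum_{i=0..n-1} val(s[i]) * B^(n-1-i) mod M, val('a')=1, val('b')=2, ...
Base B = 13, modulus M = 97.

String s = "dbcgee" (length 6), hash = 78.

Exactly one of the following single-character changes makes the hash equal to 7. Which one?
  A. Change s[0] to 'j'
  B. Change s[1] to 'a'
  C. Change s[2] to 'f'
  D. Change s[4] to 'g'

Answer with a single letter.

Answer: D

Derivation:
Option A: s[0]='d'->'j', delta=(10-4)*13^5 mod 97 = 56, hash=78+56 mod 97 = 37
Option B: s[1]='b'->'a', delta=(1-2)*13^4 mod 97 = 54, hash=78+54 mod 97 = 35
Option C: s[2]='c'->'f', delta=(6-3)*13^3 mod 97 = 92, hash=78+92 mod 97 = 73
Option D: s[4]='e'->'g', delta=(7-5)*13^1 mod 97 = 26, hash=78+26 mod 97 = 7 <-- target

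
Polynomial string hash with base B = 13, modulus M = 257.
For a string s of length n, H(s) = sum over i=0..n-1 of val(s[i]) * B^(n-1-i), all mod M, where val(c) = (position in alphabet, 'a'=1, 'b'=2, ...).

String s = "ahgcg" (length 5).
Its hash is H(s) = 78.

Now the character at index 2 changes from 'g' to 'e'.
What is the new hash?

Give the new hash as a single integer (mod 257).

val('g') = 7, val('e') = 5
Position k = 2, exponent = n-1-k = 2
B^2 mod M = 13^2 mod 257 = 169
Delta = (5 - 7) * 169 mod 257 = 176
New hash = (78 + 176) mod 257 = 254

Answer: 254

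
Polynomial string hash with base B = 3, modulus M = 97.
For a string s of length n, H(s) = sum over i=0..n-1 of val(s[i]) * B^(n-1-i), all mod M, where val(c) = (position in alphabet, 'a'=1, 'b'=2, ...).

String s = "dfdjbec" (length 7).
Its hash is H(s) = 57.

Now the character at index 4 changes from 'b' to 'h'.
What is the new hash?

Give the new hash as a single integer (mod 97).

Answer: 14

Derivation:
val('b') = 2, val('h') = 8
Position k = 4, exponent = n-1-k = 2
B^2 mod M = 3^2 mod 97 = 9
Delta = (8 - 2) * 9 mod 97 = 54
New hash = (57 + 54) mod 97 = 14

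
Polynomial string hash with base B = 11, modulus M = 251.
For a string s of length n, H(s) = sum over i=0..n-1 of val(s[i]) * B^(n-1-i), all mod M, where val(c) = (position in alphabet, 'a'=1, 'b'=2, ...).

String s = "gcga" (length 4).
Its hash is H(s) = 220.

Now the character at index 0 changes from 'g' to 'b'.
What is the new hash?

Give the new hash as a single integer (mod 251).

Answer: 91

Derivation:
val('g') = 7, val('b') = 2
Position k = 0, exponent = n-1-k = 3
B^3 mod M = 11^3 mod 251 = 76
Delta = (2 - 7) * 76 mod 251 = 122
New hash = (220 + 122) mod 251 = 91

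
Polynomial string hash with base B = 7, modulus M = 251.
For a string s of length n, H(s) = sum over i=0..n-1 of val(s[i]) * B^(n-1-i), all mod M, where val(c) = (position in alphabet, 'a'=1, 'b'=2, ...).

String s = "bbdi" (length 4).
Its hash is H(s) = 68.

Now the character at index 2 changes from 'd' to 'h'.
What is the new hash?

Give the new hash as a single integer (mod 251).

val('d') = 4, val('h') = 8
Position k = 2, exponent = n-1-k = 1
B^1 mod M = 7^1 mod 251 = 7
Delta = (8 - 4) * 7 mod 251 = 28
New hash = (68 + 28) mod 251 = 96

Answer: 96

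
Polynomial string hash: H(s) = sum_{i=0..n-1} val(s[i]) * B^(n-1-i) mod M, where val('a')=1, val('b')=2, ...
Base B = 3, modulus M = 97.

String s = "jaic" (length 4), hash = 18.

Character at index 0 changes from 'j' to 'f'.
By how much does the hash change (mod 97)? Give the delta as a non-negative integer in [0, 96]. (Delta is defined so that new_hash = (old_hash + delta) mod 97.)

Delta formula: (val(new) - val(old)) * B^(n-1-k) mod M
  val('f') - val('j') = 6 - 10 = -4
  B^(n-1-k) = 3^3 mod 97 = 27
  Delta = -4 * 27 mod 97 = 86

Answer: 86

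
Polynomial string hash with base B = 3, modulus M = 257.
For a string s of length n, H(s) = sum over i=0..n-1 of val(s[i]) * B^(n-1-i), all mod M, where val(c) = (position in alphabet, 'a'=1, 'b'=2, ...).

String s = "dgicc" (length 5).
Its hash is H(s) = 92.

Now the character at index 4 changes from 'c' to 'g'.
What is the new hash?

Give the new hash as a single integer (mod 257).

val('c') = 3, val('g') = 7
Position k = 4, exponent = n-1-k = 0
B^0 mod M = 3^0 mod 257 = 1
Delta = (7 - 3) * 1 mod 257 = 4
New hash = (92 + 4) mod 257 = 96

Answer: 96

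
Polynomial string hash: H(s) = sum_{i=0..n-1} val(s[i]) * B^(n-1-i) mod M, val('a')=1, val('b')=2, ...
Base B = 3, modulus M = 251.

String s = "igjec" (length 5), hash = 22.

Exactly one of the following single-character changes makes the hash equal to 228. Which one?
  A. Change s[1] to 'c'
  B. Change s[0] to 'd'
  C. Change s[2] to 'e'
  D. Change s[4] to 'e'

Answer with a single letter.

Option A: s[1]='g'->'c', delta=(3-7)*3^3 mod 251 = 143, hash=22+143 mod 251 = 165
Option B: s[0]='i'->'d', delta=(4-9)*3^4 mod 251 = 97, hash=22+97 mod 251 = 119
Option C: s[2]='j'->'e', delta=(5-10)*3^2 mod 251 = 206, hash=22+206 mod 251 = 228 <-- target
Option D: s[4]='c'->'e', delta=(5-3)*3^0 mod 251 = 2, hash=22+2 mod 251 = 24

Answer: C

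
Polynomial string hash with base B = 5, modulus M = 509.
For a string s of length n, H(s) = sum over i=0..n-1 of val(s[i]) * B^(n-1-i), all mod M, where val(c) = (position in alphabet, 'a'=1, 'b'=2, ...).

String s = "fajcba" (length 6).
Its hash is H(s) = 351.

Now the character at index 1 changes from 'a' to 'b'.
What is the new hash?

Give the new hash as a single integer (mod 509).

val('a') = 1, val('b') = 2
Position k = 1, exponent = n-1-k = 4
B^4 mod M = 5^4 mod 509 = 116
Delta = (2 - 1) * 116 mod 509 = 116
New hash = (351 + 116) mod 509 = 467

Answer: 467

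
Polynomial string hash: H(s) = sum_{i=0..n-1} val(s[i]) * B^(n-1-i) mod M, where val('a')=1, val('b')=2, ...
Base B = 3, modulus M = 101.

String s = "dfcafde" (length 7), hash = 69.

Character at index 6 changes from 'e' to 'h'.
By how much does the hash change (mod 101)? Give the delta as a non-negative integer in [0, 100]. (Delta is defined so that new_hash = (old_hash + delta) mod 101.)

Answer: 3

Derivation:
Delta formula: (val(new) - val(old)) * B^(n-1-k) mod M
  val('h') - val('e') = 8 - 5 = 3
  B^(n-1-k) = 3^0 mod 101 = 1
  Delta = 3 * 1 mod 101 = 3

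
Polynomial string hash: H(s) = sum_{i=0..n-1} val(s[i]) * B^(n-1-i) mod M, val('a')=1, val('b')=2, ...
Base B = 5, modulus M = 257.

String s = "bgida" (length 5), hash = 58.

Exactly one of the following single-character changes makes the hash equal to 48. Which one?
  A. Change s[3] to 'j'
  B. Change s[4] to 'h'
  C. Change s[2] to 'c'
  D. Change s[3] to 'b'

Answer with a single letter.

Option A: s[3]='d'->'j', delta=(10-4)*5^1 mod 257 = 30, hash=58+30 mod 257 = 88
Option B: s[4]='a'->'h', delta=(8-1)*5^0 mod 257 = 7, hash=58+7 mod 257 = 65
Option C: s[2]='i'->'c', delta=(3-9)*5^2 mod 257 = 107, hash=58+107 mod 257 = 165
Option D: s[3]='d'->'b', delta=(2-4)*5^1 mod 257 = 247, hash=58+247 mod 257 = 48 <-- target

Answer: D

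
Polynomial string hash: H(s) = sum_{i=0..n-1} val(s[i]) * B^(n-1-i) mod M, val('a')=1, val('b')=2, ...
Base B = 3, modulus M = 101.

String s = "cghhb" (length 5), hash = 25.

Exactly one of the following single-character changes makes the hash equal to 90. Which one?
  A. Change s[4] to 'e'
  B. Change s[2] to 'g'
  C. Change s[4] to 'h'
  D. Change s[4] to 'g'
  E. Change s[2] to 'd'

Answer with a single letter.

Option A: s[4]='b'->'e', delta=(5-2)*3^0 mod 101 = 3, hash=25+3 mod 101 = 28
Option B: s[2]='h'->'g', delta=(7-8)*3^2 mod 101 = 92, hash=25+92 mod 101 = 16
Option C: s[4]='b'->'h', delta=(8-2)*3^0 mod 101 = 6, hash=25+6 mod 101 = 31
Option D: s[4]='b'->'g', delta=(7-2)*3^0 mod 101 = 5, hash=25+5 mod 101 = 30
Option E: s[2]='h'->'d', delta=(4-8)*3^2 mod 101 = 65, hash=25+65 mod 101 = 90 <-- target

Answer: E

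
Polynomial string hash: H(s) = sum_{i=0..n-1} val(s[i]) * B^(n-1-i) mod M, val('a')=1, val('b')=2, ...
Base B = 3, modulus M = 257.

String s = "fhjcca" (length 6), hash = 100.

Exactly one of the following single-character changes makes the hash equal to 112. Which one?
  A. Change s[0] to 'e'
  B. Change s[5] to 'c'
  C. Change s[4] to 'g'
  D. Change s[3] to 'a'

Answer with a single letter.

Answer: C

Derivation:
Option A: s[0]='f'->'e', delta=(5-6)*3^5 mod 257 = 14, hash=100+14 mod 257 = 114
Option B: s[5]='a'->'c', delta=(3-1)*3^0 mod 257 = 2, hash=100+2 mod 257 = 102
Option C: s[4]='c'->'g', delta=(7-3)*3^1 mod 257 = 12, hash=100+12 mod 257 = 112 <-- target
Option D: s[3]='c'->'a', delta=(1-3)*3^2 mod 257 = 239, hash=100+239 mod 257 = 82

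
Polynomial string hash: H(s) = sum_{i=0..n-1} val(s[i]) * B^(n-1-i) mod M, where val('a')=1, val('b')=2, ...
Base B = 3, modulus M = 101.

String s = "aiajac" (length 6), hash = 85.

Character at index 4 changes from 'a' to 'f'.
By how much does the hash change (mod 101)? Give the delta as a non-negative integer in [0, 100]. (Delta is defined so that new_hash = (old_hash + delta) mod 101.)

Delta formula: (val(new) - val(old)) * B^(n-1-k) mod M
  val('f') - val('a') = 6 - 1 = 5
  B^(n-1-k) = 3^1 mod 101 = 3
  Delta = 5 * 3 mod 101 = 15

Answer: 15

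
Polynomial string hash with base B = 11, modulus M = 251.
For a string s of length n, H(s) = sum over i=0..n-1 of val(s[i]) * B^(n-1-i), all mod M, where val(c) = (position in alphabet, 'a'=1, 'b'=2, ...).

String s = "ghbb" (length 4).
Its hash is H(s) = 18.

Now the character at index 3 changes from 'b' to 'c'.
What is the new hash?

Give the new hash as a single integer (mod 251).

val('b') = 2, val('c') = 3
Position k = 3, exponent = n-1-k = 0
B^0 mod M = 11^0 mod 251 = 1
Delta = (3 - 2) * 1 mod 251 = 1
New hash = (18 + 1) mod 251 = 19

Answer: 19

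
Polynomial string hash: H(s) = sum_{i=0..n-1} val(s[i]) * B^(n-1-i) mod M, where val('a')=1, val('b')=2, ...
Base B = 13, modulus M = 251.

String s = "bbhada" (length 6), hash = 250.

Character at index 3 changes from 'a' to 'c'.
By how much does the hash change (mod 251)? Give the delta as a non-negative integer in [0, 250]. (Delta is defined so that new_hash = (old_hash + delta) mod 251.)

Delta formula: (val(new) - val(old)) * B^(n-1-k) mod M
  val('c') - val('a') = 3 - 1 = 2
  B^(n-1-k) = 13^2 mod 251 = 169
  Delta = 2 * 169 mod 251 = 87

Answer: 87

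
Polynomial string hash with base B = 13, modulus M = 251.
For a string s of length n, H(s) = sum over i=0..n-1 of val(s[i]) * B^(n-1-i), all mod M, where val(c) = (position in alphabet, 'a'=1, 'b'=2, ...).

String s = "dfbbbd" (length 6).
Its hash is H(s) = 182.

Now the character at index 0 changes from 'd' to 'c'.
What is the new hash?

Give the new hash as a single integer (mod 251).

Answer: 118

Derivation:
val('d') = 4, val('c') = 3
Position k = 0, exponent = n-1-k = 5
B^5 mod M = 13^5 mod 251 = 64
Delta = (3 - 4) * 64 mod 251 = 187
New hash = (182 + 187) mod 251 = 118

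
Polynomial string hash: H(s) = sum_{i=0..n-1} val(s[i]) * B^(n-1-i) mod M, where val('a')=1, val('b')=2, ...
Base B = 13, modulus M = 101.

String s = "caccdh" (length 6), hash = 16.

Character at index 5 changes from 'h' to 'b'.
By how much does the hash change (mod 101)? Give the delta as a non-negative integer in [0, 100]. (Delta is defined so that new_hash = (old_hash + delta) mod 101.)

Answer: 95

Derivation:
Delta formula: (val(new) - val(old)) * B^(n-1-k) mod M
  val('b') - val('h') = 2 - 8 = -6
  B^(n-1-k) = 13^0 mod 101 = 1
  Delta = -6 * 1 mod 101 = 95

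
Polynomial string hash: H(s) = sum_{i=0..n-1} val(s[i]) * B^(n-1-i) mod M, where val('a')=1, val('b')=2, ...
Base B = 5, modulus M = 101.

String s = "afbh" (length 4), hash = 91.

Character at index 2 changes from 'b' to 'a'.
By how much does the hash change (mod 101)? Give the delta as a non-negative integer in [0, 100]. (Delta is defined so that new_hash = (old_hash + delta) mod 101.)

Delta formula: (val(new) - val(old)) * B^(n-1-k) mod M
  val('a') - val('b') = 1 - 2 = -1
  B^(n-1-k) = 5^1 mod 101 = 5
  Delta = -1 * 5 mod 101 = 96

Answer: 96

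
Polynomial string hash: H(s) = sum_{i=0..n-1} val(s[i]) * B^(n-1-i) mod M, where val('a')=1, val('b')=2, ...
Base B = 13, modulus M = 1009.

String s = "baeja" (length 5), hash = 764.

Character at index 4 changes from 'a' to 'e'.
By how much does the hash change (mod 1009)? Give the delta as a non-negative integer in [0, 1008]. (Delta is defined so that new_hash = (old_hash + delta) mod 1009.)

Delta formula: (val(new) - val(old)) * B^(n-1-k) mod M
  val('e') - val('a') = 5 - 1 = 4
  B^(n-1-k) = 13^0 mod 1009 = 1
  Delta = 4 * 1 mod 1009 = 4

Answer: 4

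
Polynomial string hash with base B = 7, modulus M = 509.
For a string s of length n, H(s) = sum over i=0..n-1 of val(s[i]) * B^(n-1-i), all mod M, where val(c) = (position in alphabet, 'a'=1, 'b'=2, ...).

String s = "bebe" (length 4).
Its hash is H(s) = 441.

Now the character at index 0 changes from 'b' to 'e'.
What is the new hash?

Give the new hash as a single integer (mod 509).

Answer: 452

Derivation:
val('b') = 2, val('e') = 5
Position k = 0, exponent = n-1-k = 3
B^3 mod M = 7^3 mod 509 = 343
Delta = (5 - 2) * 343 mod 509 = 11
New hash = (441 + 11) mod 509 = 452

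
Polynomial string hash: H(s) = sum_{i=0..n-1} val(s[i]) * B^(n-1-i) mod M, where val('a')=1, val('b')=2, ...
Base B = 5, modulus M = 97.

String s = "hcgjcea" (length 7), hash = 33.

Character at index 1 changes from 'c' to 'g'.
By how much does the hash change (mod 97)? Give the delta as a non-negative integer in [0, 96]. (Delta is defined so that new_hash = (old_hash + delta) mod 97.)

Answer: 84

Derivation:
Delta formula: (val(new) - val(old)) * B^(n-1-k) mod M
  val('g') - val('c') = 7 - 3 = 4
  B^(n-1-k) = 5^5 mod 97 = 21
  Delta = 4 * 21 mod 97 = 84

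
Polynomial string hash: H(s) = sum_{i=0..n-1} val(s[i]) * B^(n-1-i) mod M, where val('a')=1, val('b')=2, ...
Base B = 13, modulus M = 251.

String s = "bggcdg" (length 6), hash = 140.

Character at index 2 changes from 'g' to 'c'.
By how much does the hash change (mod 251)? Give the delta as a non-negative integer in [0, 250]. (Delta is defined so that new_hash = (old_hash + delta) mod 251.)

Delta formula: (val(new) - val(old)) * B^(n-1-k) mod M
  val('c') - val('g') = 3 - 7 = -4
  B^(n-1-k) = 13^3 mod 251 = 189
  Delta = -4 * 189 mod 251 = 248

Answer: 248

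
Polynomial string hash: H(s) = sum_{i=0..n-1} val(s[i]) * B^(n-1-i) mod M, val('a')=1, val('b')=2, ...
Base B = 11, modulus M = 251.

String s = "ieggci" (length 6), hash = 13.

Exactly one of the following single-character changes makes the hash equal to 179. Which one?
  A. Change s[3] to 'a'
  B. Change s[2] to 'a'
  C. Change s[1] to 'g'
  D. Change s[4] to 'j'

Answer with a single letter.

Answer: C

Derivation:
Option A: s[3]='g'->'a', delta=(1-7)*11^2 mod 251 = 27, hash=13+27 mod 251 = 40
Option B: s[2]='g'->'a', delta=(1-7)*11^3 mod 251 = 46, hash=13+46 mod 251 = 59
Option C: s[1]='e'->'g', delta=(7-5)*11^4 mod 251 = 166, hash=13+166 mod 251 = 179 <-- target
Option D: s[4]='c'->'j', delta=(10-3)*11^1 mod 251 = 77, hash=13+77 mod 251 = 90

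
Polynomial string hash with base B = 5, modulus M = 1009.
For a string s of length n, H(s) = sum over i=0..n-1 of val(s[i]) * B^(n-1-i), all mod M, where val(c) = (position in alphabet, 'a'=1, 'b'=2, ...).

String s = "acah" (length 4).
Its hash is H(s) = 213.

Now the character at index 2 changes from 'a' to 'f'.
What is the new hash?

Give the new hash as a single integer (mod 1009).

val('a') = 1, val('f') = 6
Position k = 2, exponent = n-1-k = 1
B^1 mod M = 5^1 mod 1009 = 5
Delta = (6 - 1) * 5 mod 1009 = 25
New hash = (213 + 25) mod 1009 = 238

Answer: 238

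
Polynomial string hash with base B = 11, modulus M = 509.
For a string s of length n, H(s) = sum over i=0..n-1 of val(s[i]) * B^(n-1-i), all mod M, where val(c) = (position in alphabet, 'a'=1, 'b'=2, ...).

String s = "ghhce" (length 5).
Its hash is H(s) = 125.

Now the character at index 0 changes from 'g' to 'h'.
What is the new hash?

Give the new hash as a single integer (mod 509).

Answer: 5

Derivation:
val('g') = 7, val('h') = 8
Position k = 0, exponent = n-1-k = 4
B^4 mod M = 11^4 mod 509 = 389
Delta = (8 - 7) * 389 mod 509 = 389
New hash = (125 + 389) mod 509 = 5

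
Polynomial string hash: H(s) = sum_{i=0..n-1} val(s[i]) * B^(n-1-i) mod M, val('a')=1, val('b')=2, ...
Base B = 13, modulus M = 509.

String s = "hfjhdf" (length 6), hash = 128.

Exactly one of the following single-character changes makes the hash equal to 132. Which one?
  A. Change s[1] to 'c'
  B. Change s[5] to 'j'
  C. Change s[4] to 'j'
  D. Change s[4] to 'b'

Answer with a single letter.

Answer: B

Derivation:
Option A: s[1]='f'->'c', delta=(3-6)*13^4 mod 509 = 338, hash=128+338 mod 509 = 466
Option B: s[5]='f'->'j', delta=(10-6)*13^0 mod 509 = 4, hash=128+4 mod 509 = 132 <-- target
Option C: s[4]='d'->'j', delta=(10-4)*13^1 mod 509 = 78, hash=128+78 mod 509 = 206
Option D: s[4]='d'->'b', delta=(2-4)*13^1 mod 509 = 483, hash=128+483 mod 509 = 102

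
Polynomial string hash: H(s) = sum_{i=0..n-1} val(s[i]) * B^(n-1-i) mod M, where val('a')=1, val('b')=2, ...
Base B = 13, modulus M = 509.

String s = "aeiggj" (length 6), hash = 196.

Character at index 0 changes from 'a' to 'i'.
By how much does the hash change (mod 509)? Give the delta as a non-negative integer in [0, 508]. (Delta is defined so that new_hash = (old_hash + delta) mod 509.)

Delta formula: (val(new) - val(old)) * B^(n-1-k) mod M
  val('i') - val('a') = 9 - 1 = 8
  B^(n-1-k) = 13^5 mod 509 = 232
  Delta = 8 * 232 mod 509 = 329

Answer: 329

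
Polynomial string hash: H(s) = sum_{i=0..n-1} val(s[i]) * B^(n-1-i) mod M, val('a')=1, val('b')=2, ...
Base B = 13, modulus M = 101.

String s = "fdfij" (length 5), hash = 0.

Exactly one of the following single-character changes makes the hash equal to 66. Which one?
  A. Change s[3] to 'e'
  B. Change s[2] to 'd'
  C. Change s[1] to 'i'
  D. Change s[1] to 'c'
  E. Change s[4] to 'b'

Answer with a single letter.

Option A: s[3]='i'->'e', delta=(5-9)*13^1 mod 101 = 49, hash=0+49 mod 101 = 49
Option B: s[2]='f'->'d', delta=(4-6)*13^2 mod 101 = 66, hash=0+66 mod 101 = 66 <-- target
Option C: s[1]='d'->'i', delta=(9-4)*13^3 mod 101 = 77, hash=0+77 mod 101 = 77
Option D: s[1]='d'->'c', delta=(3-4)*13^3 mod 101 = 25, hash=0+25 mod 101 = 25
Option E: s[4]='j'->'b', delta=(2-10)*13^0 mod 101 = 93, hash=0+93 mod 101 = 93

Answer: B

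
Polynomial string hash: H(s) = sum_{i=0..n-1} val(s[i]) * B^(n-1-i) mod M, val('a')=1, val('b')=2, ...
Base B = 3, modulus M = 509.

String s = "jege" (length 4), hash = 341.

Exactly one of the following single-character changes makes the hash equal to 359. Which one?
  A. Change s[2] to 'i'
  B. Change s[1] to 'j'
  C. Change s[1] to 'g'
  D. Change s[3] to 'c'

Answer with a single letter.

Option A: s[2]='g'->'i', delta=(9-7)*3^1 mod 509 = 6, hash=341+6 mod 509 = 347
Option B: s[1]='e'->'j', delta=(10-5)*3^2 mod 509 = 45, hash=341+45 mod 509 = 386
Option C: s[1]='e'->'g', delta=(7-5)*3^2 mod 509 = 18, hash=341+18 mod 509 = 359 <-- target
Option D: s[3]='e'->'c', delta=(3-5)*3^0 mod 509 = 507, hash=341+507 mod 509 = 339

Answer: C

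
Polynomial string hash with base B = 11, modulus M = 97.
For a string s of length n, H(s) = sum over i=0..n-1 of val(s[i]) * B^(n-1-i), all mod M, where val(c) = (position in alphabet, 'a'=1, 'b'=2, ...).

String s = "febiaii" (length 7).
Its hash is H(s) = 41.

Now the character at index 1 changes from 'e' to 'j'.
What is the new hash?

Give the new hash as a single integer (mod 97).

Answer: 2

Derivation:
val('e') = 5, val('j') = 10
Position k = 1, exponent = n-1-k = 5
B^5 mod M = 11^5 mod 97 = 31
Delta = (10 - 5) * 31 mod 97 = 58
New hash = (41 + 58) mod 97 = 2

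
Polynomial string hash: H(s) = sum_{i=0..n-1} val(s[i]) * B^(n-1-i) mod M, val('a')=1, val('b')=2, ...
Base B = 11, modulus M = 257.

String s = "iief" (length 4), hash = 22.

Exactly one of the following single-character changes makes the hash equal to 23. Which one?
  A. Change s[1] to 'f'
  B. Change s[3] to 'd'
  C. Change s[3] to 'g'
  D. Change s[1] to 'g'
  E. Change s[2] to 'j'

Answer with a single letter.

Option A: s[1]='i'->'f', delta=(6-9)*11^2 mod 257 = 151, hash=22+151 mod 257 = 173
Option B: s[3]='f'->'d', delta=(4-6)*11^0 mod 257 = 255, hash=22+255 mod 257 = 20
Option C: s[3]='f'->'g', delta=(7-6)*11^0 mod 257 = 1, hash=22+1 mod 257 = 23 <-- target
Option D: s[1]='i'->'g', delta=(7-9)*11^2 mod 257 = 15, hash=22+15 mod 257 = 37
Option E: s[2]='e'->'j', delta=(10-5)*11^1 mod 257 = 55, hash=22+55 mod 257 = 77

Answer: C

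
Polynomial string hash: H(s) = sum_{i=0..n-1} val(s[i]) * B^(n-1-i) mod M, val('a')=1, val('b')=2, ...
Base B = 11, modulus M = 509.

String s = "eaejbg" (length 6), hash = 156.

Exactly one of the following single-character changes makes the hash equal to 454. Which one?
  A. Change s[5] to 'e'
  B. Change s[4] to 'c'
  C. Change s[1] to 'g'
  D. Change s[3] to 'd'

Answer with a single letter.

Answer: C

Derivation:
Option A: s[5]='g'->'e', delta=(5-7)*11^0 mod 509 = 507, hash=156+507 mod 509 = 154
Option B: s[4]='b'->'c', delta=(3-2)*11^1 mod 509 = 11, hash=156+11 mod 509 = 167
Option C: s[1]='a'->'g', delta=(7-1)*11^4 mod 509 = 298, hash=156+298 mod 509 = 454 <-- target
Option D: s[3]='j'->'d', delta=(4-10)*11^2 mod 509 = 292, hash=156+292 mod 509 = 448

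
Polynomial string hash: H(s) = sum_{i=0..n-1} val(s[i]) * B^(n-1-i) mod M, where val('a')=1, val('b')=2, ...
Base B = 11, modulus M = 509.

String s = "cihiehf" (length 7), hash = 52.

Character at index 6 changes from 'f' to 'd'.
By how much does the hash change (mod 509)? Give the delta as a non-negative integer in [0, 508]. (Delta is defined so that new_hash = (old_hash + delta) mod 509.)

Delta formula: (val(new) - val(old)) * B^(n-1-k) mod M
  val('d') - val('f') = 4 - 6 = -2
  B^(n-1-k) = 11^0 mod 509 = 1
  Delta = -2 * 1 mod 509 = 507

Answer: 507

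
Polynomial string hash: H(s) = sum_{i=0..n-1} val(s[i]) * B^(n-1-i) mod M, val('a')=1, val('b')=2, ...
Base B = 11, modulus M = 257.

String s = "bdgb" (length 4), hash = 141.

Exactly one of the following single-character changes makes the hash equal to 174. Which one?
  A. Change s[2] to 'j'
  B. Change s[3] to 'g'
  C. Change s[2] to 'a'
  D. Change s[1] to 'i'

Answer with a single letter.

Answer: A

Derivation:
Option A: s[2]='g'->'j', delta=(10-7)*11^1 mod 257 = 33, hash=141+33 mod 257 = 174 <-- target
Option B: s[3]='b'->'g', delta=(7-2)*11^0 mod 257 = 5, hash=141+5 mod 257 = 146
Option C: s[2]='g'->'a', delta=(1-7)*11^1 mod 257 = 191, hash=141+191 mod 257 = 75
Option D: s[1]='d'->'i', delta=(9-4)*11^2 mod 257 = 91, hash=141+91 mod 257 = 232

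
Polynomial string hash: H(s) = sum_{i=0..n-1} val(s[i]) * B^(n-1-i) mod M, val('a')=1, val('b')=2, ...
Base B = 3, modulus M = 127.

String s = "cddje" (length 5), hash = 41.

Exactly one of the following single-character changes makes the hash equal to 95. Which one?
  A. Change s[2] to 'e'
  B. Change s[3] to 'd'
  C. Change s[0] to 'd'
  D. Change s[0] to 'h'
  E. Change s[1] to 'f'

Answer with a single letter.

Option A: s[2]='d'->'e', delta=(5-4)*3^2 mod 127 = 9, hash=41+9 mod 127 = 50
Option B: s[3]='j'->'d', delta=(4-10)*3^1 mod 127 = 109, hash=41+109 mod 127 = 23
Option C: s[0]='c'->'d', delta=(4-3)*3^4 mod 127 = 81, hash=41+81 mod 127 = 122
Option D: s[0]='c'->'h', delta=(8-3)*3^4 mod 127 = 24, hash=41+24 mod 127 = 65
Option E: s[1]='d'->'f', delta=(6-4)*3^3 mod 127 = 54, hash=41+54 mod 127 = 95 <-- target

Answer: E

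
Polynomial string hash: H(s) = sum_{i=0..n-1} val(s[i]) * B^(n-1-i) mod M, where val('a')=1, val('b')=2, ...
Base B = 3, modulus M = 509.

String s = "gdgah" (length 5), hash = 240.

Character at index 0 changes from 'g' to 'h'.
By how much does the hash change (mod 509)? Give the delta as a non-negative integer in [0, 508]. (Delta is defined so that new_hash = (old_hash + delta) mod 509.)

Answer: 81

Derivation:
Delta formula: (val(new) - val(old)) * B^(n-1-k) mod M
  val('h') - val('g') = 8 - 7 = 1
  B^(n-1-k) = 3^4 mod 509 = 81
  Delta = 1 * 81 mod 509 = 81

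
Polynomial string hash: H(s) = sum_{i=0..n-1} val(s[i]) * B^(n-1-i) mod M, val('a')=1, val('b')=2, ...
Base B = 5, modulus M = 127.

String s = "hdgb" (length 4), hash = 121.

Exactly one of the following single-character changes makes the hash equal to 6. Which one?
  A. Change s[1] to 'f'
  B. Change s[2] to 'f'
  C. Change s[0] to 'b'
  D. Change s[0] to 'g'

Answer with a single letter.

Option A: s[1]='d'->'f', delta=(6-4)*5^2 mod 127 = 50, hash=121+50 mod 127 = 44
Option B: s[2]='g'->'f', delta=(6-7)*5^1 mod 127 = 122, hash=121+122 mod 127 = 116
Option C: s[0]='h'->'b', delta=(2-8)*5^3 mod 127 = 12, hash=121+12 mod 127 = 6 <-- target
Option D: s[0]='h'->'g', delta=(7-8)*5^3 mod 127 = 2, hash=121+2 mod 127 = 123

Answer: C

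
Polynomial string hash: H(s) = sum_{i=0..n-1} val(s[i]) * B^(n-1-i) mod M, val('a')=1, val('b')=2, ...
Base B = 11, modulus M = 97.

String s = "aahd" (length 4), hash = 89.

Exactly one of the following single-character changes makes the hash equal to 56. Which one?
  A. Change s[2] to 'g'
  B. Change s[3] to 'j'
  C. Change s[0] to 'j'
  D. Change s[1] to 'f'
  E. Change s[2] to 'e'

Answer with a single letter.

Option A: s[2]='h'->'g', delta=(7-8)*11^1 mod 97 = 86, hash=89+86 mod 97 = 78
Option B: s[3]='d'->'j', delta=(10-4)*11^0 mod 97 = 6, hash=89+6 mod 97 = 95
Option C: s[0]='a'->'j', delta=(10-1)*11^3 mod 97 = 48, hash=89+48 mod 97 = 40
Option D: s[1]='a'->'f', delta=(6-1)*11^2 mod 97 = 23, hash=89+23 mod 97 = 15
Option E: s[2]='h'->'e', delta=(5-8)*11^1 mod 97 = 64, hash=89+64 mod 97 = 56 <-- target

Answer: E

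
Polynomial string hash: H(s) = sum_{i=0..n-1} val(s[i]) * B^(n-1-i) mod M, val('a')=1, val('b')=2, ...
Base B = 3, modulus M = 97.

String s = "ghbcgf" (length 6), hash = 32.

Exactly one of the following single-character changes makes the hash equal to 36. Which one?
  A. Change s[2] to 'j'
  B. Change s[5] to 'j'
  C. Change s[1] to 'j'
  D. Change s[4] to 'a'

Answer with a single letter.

Answer: B

Derivation:
Option A: s[2]='b'->'j', delta=(10-2)*3^3 mod 97 = 22, hash=32+22 mod 97 = 54
Option B: s[5]='f'->'j', delta=(10-6)*3^0 mod 97 = 4, hash=32+4 mod 97 = 36 <-- target
Option C: s[1]='h'->'j', delta=(10-8)*3^4 mod 97 = 65, hash=32+65 mod 97 = 0
Option D: s[4]='g'->'a', delta=(1-7)*3^1 mod 97 = 79, hash=32+79 mod 97 = 14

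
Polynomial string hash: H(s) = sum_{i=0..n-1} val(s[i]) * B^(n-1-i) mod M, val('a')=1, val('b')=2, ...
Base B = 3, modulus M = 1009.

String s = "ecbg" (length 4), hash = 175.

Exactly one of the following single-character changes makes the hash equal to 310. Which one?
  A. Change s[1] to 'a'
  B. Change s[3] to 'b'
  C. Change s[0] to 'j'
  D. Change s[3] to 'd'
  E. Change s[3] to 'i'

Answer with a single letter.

Option A: s[1]='c'->'a', delta=(1-3)*3^2 mod 1009 = 991, hash=175+991 mod 1009 = 157
Option B: s[3]='g'->'b', delta=(2-7)*3^0 mod 1009 = 1004, hash=175+1004 mod 1009 = 170
Option C: s[0]='e'->'j', delta=(10-5)*3^3 mod 1009 = 135, hash=175+135 mod 1009 = 310 <-- target
Option D: s[3]='g'->'d', delta=(4-7)*3^0 mod 1009 = 1006, hash=175+1006 mod 1009 = 172
Option E: s[3]='g'->'i', delta=(9-7)*3^0 mod 1009 = 2, hash=175+2 mod 1009 = 177

Answer: C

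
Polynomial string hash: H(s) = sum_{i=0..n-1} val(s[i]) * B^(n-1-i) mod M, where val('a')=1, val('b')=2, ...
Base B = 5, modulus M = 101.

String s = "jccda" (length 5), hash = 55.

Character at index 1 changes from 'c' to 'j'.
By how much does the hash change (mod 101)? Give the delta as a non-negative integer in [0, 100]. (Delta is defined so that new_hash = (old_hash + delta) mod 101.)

Answer: 67

Derivation:
Delta formula: (val(new) - val(old)) * B^(n-1-k) mod M
  val('j') - val('c') = 10 - 3 = 7
  B^(n-1-k) = 5^3 mod 101 = 24
  Delta = 7 * 24 mod 101 = 67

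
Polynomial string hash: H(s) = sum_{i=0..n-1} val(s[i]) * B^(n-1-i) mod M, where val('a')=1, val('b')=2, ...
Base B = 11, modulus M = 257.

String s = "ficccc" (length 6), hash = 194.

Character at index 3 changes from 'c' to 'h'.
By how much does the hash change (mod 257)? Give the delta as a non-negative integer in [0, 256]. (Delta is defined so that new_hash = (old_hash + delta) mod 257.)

Delta formula: (val(new) - val(old)) * B^(n-1-k) mod M
  val('h') - val('c') = 8 - 3 = 5
  B^(n-1-k) = 11^2 mod 257 = 121
  Delta = 5 * 121 mod 257 = 91

Answer: 91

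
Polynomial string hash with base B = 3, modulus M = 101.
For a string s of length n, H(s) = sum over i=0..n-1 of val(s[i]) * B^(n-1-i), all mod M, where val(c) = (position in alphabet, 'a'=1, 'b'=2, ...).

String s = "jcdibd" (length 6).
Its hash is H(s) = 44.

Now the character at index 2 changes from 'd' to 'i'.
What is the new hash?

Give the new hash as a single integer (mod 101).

Answer: 78

Derivation:
val('d') = 4, val('i') = 9
Position k = 2, exponent = n-1-k = 3
B^3 mod M = 3^3 mod 101 = 27
Delta = (9 - 4) * 27 mod 101 = 34
New hash = (44 + 34) mod 101 = 78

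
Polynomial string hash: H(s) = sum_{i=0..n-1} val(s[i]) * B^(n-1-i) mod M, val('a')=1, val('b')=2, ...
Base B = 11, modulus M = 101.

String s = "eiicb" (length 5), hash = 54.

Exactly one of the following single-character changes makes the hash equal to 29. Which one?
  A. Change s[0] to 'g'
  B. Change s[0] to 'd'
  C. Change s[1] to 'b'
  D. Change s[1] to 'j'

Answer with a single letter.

Answer: C

Derivation:
Option A: s[0]='e'->'g', delta=(7-5)*11^4 mod 101 = 93, hash=54+93 mod 101 = 46
Option B: s[0]='e'->'d', delta=(4-5)*11^4 mod 101 = 4, hash=54+4 mod 101 = 58
Option C: s[1]='i'->'b', delta=(2-9)*11^3 mod 101 = 76, hash=54+76 mod 101 = 29 <-- target
Option D: s[1]='i'->'j', delta=(10-9)*11^3 mod 101 = 18, hash=54+18 mod 101 = 72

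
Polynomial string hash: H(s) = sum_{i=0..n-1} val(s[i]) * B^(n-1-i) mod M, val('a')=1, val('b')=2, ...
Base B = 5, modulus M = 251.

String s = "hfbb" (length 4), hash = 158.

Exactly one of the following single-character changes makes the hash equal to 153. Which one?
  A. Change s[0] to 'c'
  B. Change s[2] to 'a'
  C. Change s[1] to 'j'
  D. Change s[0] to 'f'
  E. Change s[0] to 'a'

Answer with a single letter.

Answer: B

Derivation:
Option A: s[0]='h'->'c', delta=(3-8)*5^3 mod 251 = 128, hash=158+128 mod 251 = 35
Option B: s[2]='b'->'a', delta=(1-2)*5^1 mod 251 = 246, hash=158+246 mod 251 = 153 <-- target
Option C: s[1]='f'->'j', delta=(10-6)*5^2 mod 251 = 100, hash=158+100 mod 251 = 7
Option D: s[0]='h'->'f', delta=(6-8)*5^3 mod 251 = 1, hash=158+1 mod 251 = 159
Option E: s[0]='h'->'a', delta=(1-8)*5^3 mod 251 = 129, hash=158+129 mod 251 = 36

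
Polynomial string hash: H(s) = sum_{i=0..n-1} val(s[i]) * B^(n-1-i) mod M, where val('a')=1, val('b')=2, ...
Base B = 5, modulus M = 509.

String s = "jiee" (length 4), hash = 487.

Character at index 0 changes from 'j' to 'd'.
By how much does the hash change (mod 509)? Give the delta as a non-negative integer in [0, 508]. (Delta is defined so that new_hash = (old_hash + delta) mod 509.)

Answer: 268

Derivation:
Delta formula: (val(new) - val(old)) * B^(n-1-k) mod M
  val('d') - val('j') = 4 - 10 = -6
  B^(n-1-k) = 5^3 mod 509 = 125
  Delta = -6 * 125 mod 509 = 268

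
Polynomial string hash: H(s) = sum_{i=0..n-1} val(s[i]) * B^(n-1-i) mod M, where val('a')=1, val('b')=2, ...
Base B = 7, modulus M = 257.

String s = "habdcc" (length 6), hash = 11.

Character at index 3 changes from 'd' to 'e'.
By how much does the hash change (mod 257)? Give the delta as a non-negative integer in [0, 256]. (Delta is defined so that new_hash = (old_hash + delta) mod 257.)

Delta formula: (val(new) - val(old)) * B^(n-1-k) mod M
  val('e') - val('d') = 5 - 4 = 1
  B^(n-1-k) = 7^2 mod 257 = 49
  Delta = 1 * 49 mod 257 = 49

Answer: 49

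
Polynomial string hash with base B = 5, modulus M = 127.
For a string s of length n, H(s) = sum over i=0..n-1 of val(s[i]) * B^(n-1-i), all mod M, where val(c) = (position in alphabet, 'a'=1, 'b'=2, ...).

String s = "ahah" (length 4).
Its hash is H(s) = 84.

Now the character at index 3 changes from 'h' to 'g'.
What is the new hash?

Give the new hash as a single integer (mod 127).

val('h') = 8, val('g') = 7
Position k = 3, exponent = n-1-k = 0
B^0 mod M = 5^0 mod 127 = 1
Delta = (7 - 8) * 1 mod 127 = 126
New hash = (84 + 126) mod 127 = 83

Answer: 83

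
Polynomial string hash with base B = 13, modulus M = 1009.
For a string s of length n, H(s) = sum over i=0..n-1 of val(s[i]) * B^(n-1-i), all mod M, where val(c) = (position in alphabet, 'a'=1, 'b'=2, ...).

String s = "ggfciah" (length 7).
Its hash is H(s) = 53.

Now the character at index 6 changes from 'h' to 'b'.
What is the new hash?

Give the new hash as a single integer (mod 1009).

Answer: 47

Derivation:
val('h') = 8, val('b') = 2
Position k = 6, exponent = n-1-k = 0
B^0 mod M = 13^0 mod 1009 = 1
Delta = (2 - 8) * 1 mod 1009 = 1003
New hash = (53 + 1003) mod 1009 = 47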